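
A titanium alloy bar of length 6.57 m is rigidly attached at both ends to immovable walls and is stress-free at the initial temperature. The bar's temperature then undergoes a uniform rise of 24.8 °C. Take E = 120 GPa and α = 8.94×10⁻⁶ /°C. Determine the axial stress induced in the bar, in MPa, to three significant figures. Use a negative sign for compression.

-26.6 MPa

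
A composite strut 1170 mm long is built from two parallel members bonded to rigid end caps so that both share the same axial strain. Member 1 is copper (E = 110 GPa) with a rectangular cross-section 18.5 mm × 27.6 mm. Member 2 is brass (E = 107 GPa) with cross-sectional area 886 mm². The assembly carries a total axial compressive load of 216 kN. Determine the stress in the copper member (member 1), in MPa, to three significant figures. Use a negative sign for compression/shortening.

A_1 = 510.6 mm².
Equal strain + equilibrium ⇒ each member carries load in proportion to AE: A₁E₁ = 56170000 N, A₂E₂ = 94800000 N, ΣAE = 151000000 N.
σ₁ = P·E₁/ΣAE = -216000·110000/151000000 = -157.4 MPa.

-157 MPa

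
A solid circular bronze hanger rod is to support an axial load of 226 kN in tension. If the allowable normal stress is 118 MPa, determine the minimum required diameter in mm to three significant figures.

49.4 mm

Required area A ≥ P/σ_allow = 226000/118 = 1915 mm².
For a solid circular section, d ≥ √(4A/π) = 49.38 mm.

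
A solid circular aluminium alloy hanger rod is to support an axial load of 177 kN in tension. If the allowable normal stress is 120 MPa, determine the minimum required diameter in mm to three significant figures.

43.3 mm

Required area A ≥ P/σ_allow = 177000/120 = 1475 mm².
For a solid circular section, d ≥ √(4A/π) = 43.34 mm.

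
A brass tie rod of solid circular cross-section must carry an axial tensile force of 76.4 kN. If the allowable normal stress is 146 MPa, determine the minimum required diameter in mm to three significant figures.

25.8 mm

Required area A ≥ P/σ_allow = 76400/146 = 523.3 mm².
For a solid circular section, d ≥ √(4A/π) = 25.81 mm.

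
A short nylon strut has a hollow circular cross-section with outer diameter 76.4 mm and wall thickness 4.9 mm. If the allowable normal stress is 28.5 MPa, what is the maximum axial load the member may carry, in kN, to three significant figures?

31.4 kN

A = 1101 mm².
P_max = σ_allow · A = 28.5 · 1101 = 31370 N = 31.37 kN.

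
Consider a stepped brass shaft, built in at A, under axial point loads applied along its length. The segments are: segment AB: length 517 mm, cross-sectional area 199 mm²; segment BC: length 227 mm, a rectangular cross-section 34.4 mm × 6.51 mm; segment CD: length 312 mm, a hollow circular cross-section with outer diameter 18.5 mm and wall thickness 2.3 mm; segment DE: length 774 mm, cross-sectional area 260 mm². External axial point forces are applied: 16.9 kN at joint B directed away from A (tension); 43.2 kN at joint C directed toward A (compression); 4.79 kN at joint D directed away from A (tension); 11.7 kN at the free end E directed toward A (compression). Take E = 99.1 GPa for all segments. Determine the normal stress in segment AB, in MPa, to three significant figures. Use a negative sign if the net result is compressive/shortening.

Internal axial forces (sectioning from the free end, tension +): N_DE = -11.7 kN, N_CD = -6.91 kN, N_BC = -50.11 kN, N_AB = -33.21 kN.
σ_AB = N_AB/A_AB = -33210/199 = -166.9 MPa.

-167 MPa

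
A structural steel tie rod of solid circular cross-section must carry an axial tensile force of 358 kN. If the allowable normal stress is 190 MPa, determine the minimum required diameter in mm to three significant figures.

49.0 mm

Required area A ≥ P/σ_allow = 358000/190 = 1884 mm².
For a solid circular section, d ≥ √(4A/π) = 48.98 mm.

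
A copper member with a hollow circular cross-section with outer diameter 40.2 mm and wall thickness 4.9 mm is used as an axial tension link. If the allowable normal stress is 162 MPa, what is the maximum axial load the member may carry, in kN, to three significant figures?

88.0 kN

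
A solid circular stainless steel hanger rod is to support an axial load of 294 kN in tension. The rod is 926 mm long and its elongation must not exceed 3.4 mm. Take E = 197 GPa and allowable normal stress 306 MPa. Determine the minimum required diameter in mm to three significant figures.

35.0 mm

Required area A ≥ P/σ_allow = 294000/306 = 960.8 mm².
For a solid circular section, d ≥ √(4A/π) = 34.98 mm.
Elongation limit: A ≥ PL/(Eδ_allow) = 294000·926/(197000·3.4) = 406.5 mm² ⇒ d ≥ 22.75 mm.
The stress limit governs.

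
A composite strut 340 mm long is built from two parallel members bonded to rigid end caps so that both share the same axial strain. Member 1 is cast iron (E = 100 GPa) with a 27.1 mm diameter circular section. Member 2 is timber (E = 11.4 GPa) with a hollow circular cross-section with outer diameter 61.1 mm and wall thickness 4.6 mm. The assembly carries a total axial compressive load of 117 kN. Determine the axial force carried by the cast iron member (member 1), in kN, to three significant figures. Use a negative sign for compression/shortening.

A_1 = 576.8 mm².
A_2 = 816.5 mm².
Equal strain + equilibrium ⇒ each member carries load in proportion to AE: A₁E₁ = 57680000 N, A₂E₂ = 9308000 N, ΣAE = 66990000 N.
F₁ = P·A₁E₁/ΣAE = -117000·57680000/66990000 = -100700 N.

-101 kN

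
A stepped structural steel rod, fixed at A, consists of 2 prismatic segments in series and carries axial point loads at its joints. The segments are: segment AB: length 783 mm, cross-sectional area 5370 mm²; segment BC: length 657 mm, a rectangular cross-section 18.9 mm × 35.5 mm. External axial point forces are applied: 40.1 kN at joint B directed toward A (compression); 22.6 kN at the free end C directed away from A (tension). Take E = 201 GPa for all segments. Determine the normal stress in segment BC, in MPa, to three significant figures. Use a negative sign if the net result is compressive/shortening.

Internal axial forces (sectioning from the free end, tension +): N_BC = 22.6 kN, N_AB = -17.5 kN.
A_BC = 670.9 mm².
σ_BC = N_BC/A_BC = 22600/670.9 = 33.68 MPa.

33.7 MPa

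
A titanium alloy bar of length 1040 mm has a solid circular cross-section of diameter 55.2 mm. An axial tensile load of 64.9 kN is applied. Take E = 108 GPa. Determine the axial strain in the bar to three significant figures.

A = 2393 mm².
σ = N/A = 27.12 MPa; ε = σ/E = 27.12/108000 = 2.511e-04.

2.51e-04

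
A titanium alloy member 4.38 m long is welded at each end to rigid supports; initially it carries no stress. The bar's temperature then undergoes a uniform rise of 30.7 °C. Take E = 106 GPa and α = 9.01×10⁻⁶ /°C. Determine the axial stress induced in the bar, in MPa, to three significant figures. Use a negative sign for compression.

-29.3 MPa

Free thermal expansion αLΔT = 9.01e-6 · 4380 · 30.7 = 1.212 mm.
The walls impose strain ε = −(1.212)/4380 = -2.7661e-04; σ = Eε = 106000 · -2.7661e-04 = -29.32 MPa.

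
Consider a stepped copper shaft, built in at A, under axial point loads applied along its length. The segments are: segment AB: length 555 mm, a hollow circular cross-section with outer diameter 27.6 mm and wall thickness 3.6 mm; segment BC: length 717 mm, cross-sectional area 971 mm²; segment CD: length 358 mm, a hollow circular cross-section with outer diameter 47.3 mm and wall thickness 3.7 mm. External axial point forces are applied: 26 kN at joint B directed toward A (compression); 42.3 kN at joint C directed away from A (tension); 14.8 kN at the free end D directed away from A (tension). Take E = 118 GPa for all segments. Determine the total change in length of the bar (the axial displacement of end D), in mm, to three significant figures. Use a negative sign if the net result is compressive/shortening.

Internal axial forces (sectioning from the free end, tension +): N_CD = 14.8 kN, N_BC = 57.1 kN, N_AB = 31.1 kN.
A_AB = 271.4 mm².
A_CD = 506.8 mm².
δ_AB = 31100·555/(271.4·118000) = 0.5389 mm
δ_BC = 57100·717/(971·118000) = 0.3573 mm
δ_CD = 14800·358/(506.8·118000) = 0.0886 mm
δ = Σδ_i = 0.9848 mm.

0.985 mm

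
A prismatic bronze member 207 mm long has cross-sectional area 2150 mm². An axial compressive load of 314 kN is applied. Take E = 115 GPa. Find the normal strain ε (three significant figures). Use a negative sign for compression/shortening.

-0.00127

σ = N/A = -146 MPa; ε = σ/E = -146/115000 = -1.270e-03.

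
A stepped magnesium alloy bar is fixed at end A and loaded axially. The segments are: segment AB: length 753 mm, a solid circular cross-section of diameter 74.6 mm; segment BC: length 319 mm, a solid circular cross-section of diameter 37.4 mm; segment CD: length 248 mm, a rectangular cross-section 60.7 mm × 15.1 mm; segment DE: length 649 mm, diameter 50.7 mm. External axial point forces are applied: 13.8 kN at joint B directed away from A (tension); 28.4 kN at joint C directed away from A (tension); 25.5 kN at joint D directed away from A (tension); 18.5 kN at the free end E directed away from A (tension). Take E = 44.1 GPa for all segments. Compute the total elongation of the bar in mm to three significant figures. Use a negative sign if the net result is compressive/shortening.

Internal axial forces (sectioning from the free end, tension +): N_DE = 18.5 kN, N_CD = 44 kN, N_BC = 72.4 kN, N_AB = 86.2 kN.
A_AB = 4371 mm².
A_BC = 1099 mm².
A_CD = 916.6 mm².
A_DE = 2019 mm².
δ_AB = 86200·753/(4371·44100) = 0.3367 mm
δ_BC = 72400·319/(1099·44100) = 0.4767 mm
δ_CD = 44000·248/(916.6·44100) = 0.27 mm
δ_DE = 18500·649/(2019·44100) = 0.1349 mm
δ = Σδ_i = 1.218 mm.

1.22 mm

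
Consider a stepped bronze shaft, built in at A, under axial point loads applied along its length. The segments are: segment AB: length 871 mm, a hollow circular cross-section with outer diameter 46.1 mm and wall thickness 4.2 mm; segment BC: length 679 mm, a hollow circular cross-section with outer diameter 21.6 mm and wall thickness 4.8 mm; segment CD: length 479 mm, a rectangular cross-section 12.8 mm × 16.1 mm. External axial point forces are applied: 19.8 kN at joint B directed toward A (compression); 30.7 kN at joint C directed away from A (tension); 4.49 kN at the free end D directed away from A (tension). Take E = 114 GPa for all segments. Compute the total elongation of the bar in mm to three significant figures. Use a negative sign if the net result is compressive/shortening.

1.13 mm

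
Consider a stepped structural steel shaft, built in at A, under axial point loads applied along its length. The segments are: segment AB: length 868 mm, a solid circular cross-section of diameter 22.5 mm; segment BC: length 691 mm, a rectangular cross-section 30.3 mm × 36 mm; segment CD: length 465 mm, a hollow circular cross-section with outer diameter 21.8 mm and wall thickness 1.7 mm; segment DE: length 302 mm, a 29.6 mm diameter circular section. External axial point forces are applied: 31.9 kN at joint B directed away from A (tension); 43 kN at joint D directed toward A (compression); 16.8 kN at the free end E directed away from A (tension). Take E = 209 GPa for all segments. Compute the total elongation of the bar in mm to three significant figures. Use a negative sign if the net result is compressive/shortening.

Internal axial forces (sectioning from the free end, tension +): N_DE = 16.8 kN, N_CD = -26.2 kN, N_BC = -26.2 kN, N_AB = 5.7 kN.
A_AB = 397.6 mm².
A_BC = 1091 mm².
A_CD = 107.3 mm².
A_DE = 688.1 mm².
δ_AB = 5700·868/(397.6·209000) = 0.05954 mm
δ_BC = -26200·691/(1091·209000) = -0.07941 mm
δ_CD = -26200·465/(107.3·209000) = -0.543 mm
δ_DE = 16800·302/(688.1·209000) = 0.03528 mm
δ = Σδ_i = -0.5276 mm.

-0.528 mm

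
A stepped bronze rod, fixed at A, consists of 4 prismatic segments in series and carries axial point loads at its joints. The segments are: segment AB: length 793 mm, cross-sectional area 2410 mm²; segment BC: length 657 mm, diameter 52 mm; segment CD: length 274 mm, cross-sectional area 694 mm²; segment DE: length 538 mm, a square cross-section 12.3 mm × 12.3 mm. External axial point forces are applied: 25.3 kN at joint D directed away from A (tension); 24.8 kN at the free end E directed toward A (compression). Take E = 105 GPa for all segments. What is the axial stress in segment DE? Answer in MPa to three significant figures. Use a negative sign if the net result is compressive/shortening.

Internal axial forces (sectioning from the free end, tension +): N_DE = -24.8 kN, N_CD = 0.5 kN, N_BC = 0.5 kN, N_AB = 0.5 kN.
A_DE = 151.3 mm².
σ_DE = N_DE/A_DE = -24800/151.3 = -163.9 MPa.

-164 MPa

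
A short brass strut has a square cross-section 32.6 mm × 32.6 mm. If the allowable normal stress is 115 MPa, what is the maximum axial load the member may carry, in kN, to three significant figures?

A = 1063 mm².
P_max = σ_allow · A = 115 · 1063 = 122200 N = 122.2 kN.

122 kN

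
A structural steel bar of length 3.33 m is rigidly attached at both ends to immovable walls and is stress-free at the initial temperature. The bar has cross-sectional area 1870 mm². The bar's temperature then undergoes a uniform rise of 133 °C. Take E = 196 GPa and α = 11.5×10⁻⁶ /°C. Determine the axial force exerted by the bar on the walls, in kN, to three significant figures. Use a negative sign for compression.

Free thermal expansion αLΔT = 11.5e-6 · 3330 · 133 = 5.093 mm.
The walls impose strain ε = −(5.093)/3330 = -1.5295e-03; σ = Eε = 196000 · -1.5295e-03 = -299.8 MPa.
Wall reaction R = σ·A = -299.8·1870 = -560600 N = -560.6 kN.

-561 kN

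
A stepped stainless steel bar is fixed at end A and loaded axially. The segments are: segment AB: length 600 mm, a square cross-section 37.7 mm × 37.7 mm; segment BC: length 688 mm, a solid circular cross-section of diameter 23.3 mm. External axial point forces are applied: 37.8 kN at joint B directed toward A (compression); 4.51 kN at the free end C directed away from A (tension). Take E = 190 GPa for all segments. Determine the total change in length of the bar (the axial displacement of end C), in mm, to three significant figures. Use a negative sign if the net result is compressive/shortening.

Internal axial forces (sectioning from the free end, tension +): N_BC = 4.51 kN, N_AB = -33.29 kN.
A_AB = 1421 mm².
A_BC = 426.4 mm².
δ_AB = -33290·600/(1421·190000) = -0.07397 mm
δ_BC = 4510·688/(426.4·190000) = 0.0383 mm
δ = Σδ_i = -0.03566 mm.

-0.0357 mm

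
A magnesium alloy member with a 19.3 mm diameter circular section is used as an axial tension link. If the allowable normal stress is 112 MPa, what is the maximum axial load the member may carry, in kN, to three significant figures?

32.8 kN

A = 292.6 mm².
P_max = σ_allow · A = 112 · 292.6 = 32770 N = 32.77 kN.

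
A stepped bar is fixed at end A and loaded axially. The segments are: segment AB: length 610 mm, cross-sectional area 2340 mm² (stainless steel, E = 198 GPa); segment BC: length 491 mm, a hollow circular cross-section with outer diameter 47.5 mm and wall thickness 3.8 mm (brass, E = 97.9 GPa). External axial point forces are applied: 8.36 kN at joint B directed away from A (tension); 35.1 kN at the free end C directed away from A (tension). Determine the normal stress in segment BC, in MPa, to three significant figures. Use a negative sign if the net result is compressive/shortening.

67.3 MPa

Internal axial forces (sectioning from the free end, tension +): N_BC = 35.1 kN, N_AB = 43.46 kN.
A_BC = 521.7 mm².
σ_BC = N_BC/A_BC = 35100/521.7 = 67.28 MPa.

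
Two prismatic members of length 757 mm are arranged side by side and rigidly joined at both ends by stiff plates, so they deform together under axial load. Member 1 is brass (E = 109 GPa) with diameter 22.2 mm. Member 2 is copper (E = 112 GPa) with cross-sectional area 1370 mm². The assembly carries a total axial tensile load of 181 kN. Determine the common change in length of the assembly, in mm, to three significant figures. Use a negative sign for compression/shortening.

0.700 mm

A_1 = 387.1 mm².
Equal strain + equilibrium ⇒ each member carries load in proportion to AE: A₁E₁ = 42190000 N, A₂E₂ = 153400000 N, ΣAE = 195600000 N.
δ = PL/ΣAE = 181000·757/195600000 = 0.7004 mm.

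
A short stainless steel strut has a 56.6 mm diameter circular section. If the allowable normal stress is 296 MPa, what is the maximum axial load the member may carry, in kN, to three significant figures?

A = 2516 mm².
P_max = σ_allow · A = 296 · 2516 = 744800 N = 744.8 kN.

745 kN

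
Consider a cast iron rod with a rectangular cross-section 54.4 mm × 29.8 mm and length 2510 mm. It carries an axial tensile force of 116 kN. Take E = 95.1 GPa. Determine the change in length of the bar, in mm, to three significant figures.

A = 1621 mm².
δ_mech = NL/(AE) = 116000·2510/(1621·95100) = 1.889 mm.

1.89 mm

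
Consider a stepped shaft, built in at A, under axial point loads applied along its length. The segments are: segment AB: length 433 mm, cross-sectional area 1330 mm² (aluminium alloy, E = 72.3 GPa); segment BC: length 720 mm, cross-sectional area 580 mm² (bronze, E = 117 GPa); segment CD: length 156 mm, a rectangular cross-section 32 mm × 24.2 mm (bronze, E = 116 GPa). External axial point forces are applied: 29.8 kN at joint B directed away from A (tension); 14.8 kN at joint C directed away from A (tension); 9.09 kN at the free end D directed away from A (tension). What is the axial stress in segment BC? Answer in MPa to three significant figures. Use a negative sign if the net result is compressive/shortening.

41.2 MPa

Internal axial forces (sectioning from the free end, tension +): N_CD = 9.09 kN, N_BC = 23.89 kN, N_AB = 53.69 kN.
σ_BC = N_BC/A_BC = 23890/580 = 41.19 MPa.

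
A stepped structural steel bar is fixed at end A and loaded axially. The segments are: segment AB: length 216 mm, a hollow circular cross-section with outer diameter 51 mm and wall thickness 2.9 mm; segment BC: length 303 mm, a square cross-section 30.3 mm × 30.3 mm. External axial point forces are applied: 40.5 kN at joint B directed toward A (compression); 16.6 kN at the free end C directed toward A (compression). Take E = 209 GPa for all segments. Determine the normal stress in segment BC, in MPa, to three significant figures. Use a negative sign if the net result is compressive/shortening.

-18.1 MPa

Internal axial forces (sectioning from the free end, tension +): N_BC = -16.6 kN, N_AB = -57.1 kN.
A_BC = 918.1 mm².
σ_BC = N_BC/A_BC = -16600/918.1 = -18.08 MPa.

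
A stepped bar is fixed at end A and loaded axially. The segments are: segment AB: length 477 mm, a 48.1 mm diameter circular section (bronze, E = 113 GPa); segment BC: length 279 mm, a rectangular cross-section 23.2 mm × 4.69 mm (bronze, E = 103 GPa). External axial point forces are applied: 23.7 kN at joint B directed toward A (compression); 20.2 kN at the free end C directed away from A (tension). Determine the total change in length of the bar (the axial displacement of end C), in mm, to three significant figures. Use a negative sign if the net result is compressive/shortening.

0.495 mm

Internal axial forces (sectioning from the free end, tension +): N_BC = 20.2 kN, N_AB = -3.5 kN.
A_AB = 1817 mm².
A_BC = 108.8 mm².
δ_AB = -3500·477/(1817·113000) = -0.008131 mm
δ_BC = 20200·279/(108.8·103000) = 0.5029 mm
δ = Σδ_i = 0.4947 mm.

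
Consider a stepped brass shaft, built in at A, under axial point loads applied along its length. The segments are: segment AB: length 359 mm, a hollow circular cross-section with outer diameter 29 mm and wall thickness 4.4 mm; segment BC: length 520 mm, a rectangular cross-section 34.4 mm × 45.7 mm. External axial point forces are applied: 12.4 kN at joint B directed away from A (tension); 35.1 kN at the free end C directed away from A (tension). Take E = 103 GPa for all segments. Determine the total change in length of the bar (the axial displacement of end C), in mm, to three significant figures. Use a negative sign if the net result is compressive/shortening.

Internal axial forces (sectioning from the free end, tension +): N_BC = 35.1 kN, N_AB = 47.5 kN.
A_AB = 340 mm².
A_BC = 1572 mm².
δ_AB = 47500·359/(340·103000) = 0.4869 mm
δ_BC = 35100·520/(1572·103000) = 0.1127 mm
δ = Σδ_i = 0.5996 mm.

0.600 mm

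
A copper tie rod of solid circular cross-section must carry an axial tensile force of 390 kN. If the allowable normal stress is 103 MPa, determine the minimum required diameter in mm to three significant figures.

69.4 mm

Required area A ≥ P/σ_allow = 390000/103 = 3786 mm².
For a solid circular section, d ≥ √(4A/π) = 69.43 mm.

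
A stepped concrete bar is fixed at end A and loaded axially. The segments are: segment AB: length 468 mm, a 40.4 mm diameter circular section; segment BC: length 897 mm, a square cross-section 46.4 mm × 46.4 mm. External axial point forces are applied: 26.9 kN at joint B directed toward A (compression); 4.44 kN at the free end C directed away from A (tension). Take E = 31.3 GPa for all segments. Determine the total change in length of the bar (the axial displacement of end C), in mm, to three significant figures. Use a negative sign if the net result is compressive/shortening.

Internal axial forces (sectioning from the free end, tension +): N_BC = 4.44 kN, N_AB = -22.46 kN.
A_AB = 1282 mm².
A_BC = 2153 mm².
δ_AB = -22460·468/(1282·31300) = -0.262 mm
δ_BC = 4440·897/(2153·31300) = 0.0591 mm
δ = Σδ_i = -0.2029 mm.

-0.203 mm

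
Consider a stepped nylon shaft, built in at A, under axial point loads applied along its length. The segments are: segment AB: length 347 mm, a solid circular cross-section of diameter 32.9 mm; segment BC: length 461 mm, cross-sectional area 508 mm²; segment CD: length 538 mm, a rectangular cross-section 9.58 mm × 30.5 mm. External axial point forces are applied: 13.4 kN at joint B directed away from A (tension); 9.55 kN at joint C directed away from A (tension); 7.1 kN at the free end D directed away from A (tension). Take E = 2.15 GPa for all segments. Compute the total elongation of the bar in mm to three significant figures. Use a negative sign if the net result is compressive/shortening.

18.8 mm

Internal axial forces (sectioning from the free end, tension +): N_CD = 7.1 kN, N_BC = 16.65 kN, N_AB = 30.05 kN.
A_AB = 850.1 mm².
A_CD = 292.2 mm².
δ_AB = 30050·347/(850.1·2150) = 5.705 mm
δ_BC = 16650·461/(508·2150) = 7.028 mm
δ_CD = 7100·538/(292.2·2150) = 6.08 mm
δ = Σδ_i = 18.81 mm.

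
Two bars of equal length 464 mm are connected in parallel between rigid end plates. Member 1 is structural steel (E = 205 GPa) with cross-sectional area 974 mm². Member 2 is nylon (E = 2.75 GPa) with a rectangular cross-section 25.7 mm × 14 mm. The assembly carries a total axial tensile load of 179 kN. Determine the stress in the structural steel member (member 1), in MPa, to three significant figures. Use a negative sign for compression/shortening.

A_2 = 359.8 mm².
Equal strain + equilibrium ⇒ each member carries load in proportion to AE: A₁E₁ = 199700000 N, A₂E₂ = 989400 N, ΣAE = 200700000 N.
σ₁ = P·E₁/ΣAE = 179000·205000/200700000 = 182.9 MPa.

183 MPa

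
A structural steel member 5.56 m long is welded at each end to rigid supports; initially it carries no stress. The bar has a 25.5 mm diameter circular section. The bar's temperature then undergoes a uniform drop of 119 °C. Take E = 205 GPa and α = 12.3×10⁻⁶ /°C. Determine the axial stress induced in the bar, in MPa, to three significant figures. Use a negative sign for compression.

300 MPa

Free thermal expansion αLΔT = 12.3e-6 · 5560 · -119 = -8.138 mm.
The walls impose strain ε = −(-8.138)/5560 = 1.4637e-03; σ = Eε = 205000 · 1.4637e-03 = 300.1 MPa.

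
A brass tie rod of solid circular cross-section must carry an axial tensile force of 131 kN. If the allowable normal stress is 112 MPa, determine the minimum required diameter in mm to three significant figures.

38.6 mm

Required area A ≥ P/σ_allow = 131000/112 = 1170 mm².
For a solid circular section, d ≥ √(4A/π) = 38.59 mm.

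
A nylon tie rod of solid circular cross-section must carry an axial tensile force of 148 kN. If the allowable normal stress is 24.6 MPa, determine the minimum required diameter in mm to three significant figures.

87.5 mm

Required area A ≥ P/σ_allow = 148000/24.6 = 6016 mm².
For a solid circular section, d ≥ √(4A/π) = 87.52 mm.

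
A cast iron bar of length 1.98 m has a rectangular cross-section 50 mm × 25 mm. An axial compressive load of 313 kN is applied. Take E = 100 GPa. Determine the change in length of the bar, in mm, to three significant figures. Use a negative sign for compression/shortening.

-4.96 mm

A = 1250 mm².
δ_mech = NL/(AE) = -313000·1980/(1250·100000) = -4.958 mm.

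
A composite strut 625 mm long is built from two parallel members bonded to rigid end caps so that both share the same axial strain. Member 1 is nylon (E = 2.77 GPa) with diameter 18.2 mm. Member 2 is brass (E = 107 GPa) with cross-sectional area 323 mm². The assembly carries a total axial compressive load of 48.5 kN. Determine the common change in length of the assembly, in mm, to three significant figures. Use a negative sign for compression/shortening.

-0.859 mm

A_1 = 260.2 mm².
Equal strain + equilibrium ⇒ each member carries load in proportion to AE: A₁E₁ = 720600 N, A₂E₂ = 34560000 N, ΣAE = 35280000 N.
δ = PL/ΣAE = -48500·625/35280000 = -0.8592 mm.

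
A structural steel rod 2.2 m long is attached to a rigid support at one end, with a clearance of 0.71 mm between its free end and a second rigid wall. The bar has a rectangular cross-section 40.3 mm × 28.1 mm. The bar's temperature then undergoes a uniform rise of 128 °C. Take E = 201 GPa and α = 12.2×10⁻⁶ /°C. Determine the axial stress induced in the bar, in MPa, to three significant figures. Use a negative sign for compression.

-249 MPa

Free thermal expansion αLΔT = 12.2e-6 · 2200 · 128 = 3.436 mm.
The walls engage after the gap closes; constrained expansion = 3.436 − 0.71 = 2.726 mm.
The walls impose strain ε = −(2.726)/2200 = -1.2389e-03; σ = Eε = 201000 · -1.2389e-03 = -249 MPa.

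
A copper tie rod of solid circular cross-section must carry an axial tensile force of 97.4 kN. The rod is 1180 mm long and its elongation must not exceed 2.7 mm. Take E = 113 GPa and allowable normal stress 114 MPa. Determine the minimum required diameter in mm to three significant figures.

33.0 mm

Required area A ≥ P/σ_allow = 97400/114 = 854.4 mm².
For a solid circular section, d ≥ √(4A/π) = 32.98 mm.
Elongation limit: A ≥ PL/(Eδ_allow) = 97400·1180/(113000·2.7) = 376.7 mm² ⇒ d ≥ 21.9 mm.
The stress limit governs.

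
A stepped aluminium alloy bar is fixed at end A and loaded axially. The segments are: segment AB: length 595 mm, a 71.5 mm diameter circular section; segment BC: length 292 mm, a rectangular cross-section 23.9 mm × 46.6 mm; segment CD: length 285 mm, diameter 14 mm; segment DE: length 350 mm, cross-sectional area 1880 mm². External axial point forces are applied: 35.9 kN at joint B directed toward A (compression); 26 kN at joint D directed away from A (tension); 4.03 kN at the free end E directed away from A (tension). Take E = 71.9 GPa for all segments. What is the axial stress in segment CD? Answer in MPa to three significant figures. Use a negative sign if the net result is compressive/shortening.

195 MPa

Internal axial forces (sectioning from the free end, tension +): N_DE = 4.03 kN, N_CD = 30.03 kN, N_BC = 30.03 kN, N_AB = -5.87 kN.
A_CD = 153.9 mm².
σ_CD = N_CD/A_CD = 30030/153.9 = 195.1 MPa.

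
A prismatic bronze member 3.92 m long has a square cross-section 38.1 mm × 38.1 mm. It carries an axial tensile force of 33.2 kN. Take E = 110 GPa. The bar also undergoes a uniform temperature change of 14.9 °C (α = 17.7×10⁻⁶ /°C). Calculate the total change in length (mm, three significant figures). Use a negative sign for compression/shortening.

A = 1452 mm².
δ_mech = NL/(AE) = 33200·3920/(1452·110000) = 0.815 mm.
δ_thermal = αLΔT = 17.7e-6·3920·14.9 = 1.034 mm.
δ = δ_mech + δ_thermal = 1.849 mm.

1.85 mm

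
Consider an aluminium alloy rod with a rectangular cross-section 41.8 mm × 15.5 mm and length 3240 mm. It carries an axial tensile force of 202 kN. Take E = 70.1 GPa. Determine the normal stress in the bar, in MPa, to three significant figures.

312 MPa

A = 647.9 mm².
σ = N/A = 202000/647.9 = 311.8 MPa.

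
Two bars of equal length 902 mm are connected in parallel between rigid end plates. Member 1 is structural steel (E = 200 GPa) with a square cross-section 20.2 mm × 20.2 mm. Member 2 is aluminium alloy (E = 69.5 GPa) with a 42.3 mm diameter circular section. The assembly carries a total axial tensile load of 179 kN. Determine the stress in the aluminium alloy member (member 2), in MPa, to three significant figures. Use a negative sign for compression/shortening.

A_1 = 408 mm².
A_2 = 1405 mm².
Equal strain + equilibrium ⇒ each member carries load in proportion to AE: A₁E₁ = 81610000 N, A₂E₂ = 97670000 N, ΣAE = 179300000 N.
σ₂ = P·E₂/ΣAE = 179000·69500/179300000 = 69.39 MPa.

69.4 MPa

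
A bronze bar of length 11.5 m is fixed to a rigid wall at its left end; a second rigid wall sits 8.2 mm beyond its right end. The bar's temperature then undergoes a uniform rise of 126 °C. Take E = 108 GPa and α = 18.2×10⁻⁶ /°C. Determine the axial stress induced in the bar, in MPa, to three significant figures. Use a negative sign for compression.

Free thermal expansion αLΔT = 18.2e-6 · 11500 · 126 = 26.37 mm.
The walls engage after the gap closes; constrained expansion = 26.37 − 8.2 = 18.17 mm.
The walls impose strain ε = −(18.17)/11500 = -1.5802e-03; σ = Eε = 108000 · -1.5802e-03 = -170.7 MPa.

-171 MPa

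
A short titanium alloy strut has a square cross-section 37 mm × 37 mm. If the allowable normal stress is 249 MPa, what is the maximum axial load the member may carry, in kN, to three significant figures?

341 kN

A = 1369 mm².
P_max = σ_allow · A = 249 · 1369 = 340900 N = 340.9 kN.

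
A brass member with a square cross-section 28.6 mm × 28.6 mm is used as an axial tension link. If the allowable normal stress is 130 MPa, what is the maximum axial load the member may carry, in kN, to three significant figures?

106 kN

A = 818 mm².
P_max = σ_allow · A = 130 · 818 = 106300 N = 106.3 kN.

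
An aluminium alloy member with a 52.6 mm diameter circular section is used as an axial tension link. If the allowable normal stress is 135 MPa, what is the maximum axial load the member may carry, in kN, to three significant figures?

293 kN

A = 2173 mm².
P_max = σ_allow · A = 135 · 2173 = 293400 N = 293.4 kN.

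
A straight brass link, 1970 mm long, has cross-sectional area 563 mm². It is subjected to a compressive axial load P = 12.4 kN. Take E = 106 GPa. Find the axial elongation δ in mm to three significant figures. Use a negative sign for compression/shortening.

-0.409 mm

δ_mech = NL/(AE) = -12400·1970/(563·106000) = -0.4093 mm.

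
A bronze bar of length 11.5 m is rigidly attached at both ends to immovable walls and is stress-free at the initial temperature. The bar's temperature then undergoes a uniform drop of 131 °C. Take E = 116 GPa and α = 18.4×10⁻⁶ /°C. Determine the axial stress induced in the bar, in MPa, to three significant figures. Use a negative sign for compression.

280 MPa

Free thermal expansion αLΔT = 18.4e-6 · 11500 · -131 = -27.72 mm.
The walls impose strain ε = −(-27.72)/11500 = 2.4104e-03; σ = Eε = 116000 · 2.4104e-03 = 279.6 MPa.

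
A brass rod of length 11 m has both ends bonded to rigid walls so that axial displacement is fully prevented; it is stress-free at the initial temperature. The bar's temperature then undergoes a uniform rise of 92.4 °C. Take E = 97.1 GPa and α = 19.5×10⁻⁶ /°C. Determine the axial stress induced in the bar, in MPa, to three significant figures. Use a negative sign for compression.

-175 MPa

Free thermal expansion αLΔT = 19.5e-6 · 11000 · 92.4 = 19.82 mm.
The walls impose strain ε = −(19.82)/11000 = -1.8018e-03; σ = Eε = 97100 · -1.8018e-03 = -175 MPa.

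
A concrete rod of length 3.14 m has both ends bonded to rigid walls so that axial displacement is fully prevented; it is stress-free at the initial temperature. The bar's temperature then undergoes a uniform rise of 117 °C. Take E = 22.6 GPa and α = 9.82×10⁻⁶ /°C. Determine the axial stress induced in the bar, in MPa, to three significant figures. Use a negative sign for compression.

Free thermal expansion αLΔT = 9.82e-6 · 3140 · 117 = 3.608 mm.
The walls impose strain ε = −(3.608)/3140 = -1.1489e-03; σ = Eε = 22600 · -1.1489e-03 = -25.97 MPa.

-26.0 MPa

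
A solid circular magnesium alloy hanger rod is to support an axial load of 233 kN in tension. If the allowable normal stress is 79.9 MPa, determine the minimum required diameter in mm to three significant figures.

Required area A ≥ P/σ_allow = 233000/79.9 = 2916 mm².
For a solid circular section, d ≥ √(4A/π) = 60.93 mm.

60.9 mm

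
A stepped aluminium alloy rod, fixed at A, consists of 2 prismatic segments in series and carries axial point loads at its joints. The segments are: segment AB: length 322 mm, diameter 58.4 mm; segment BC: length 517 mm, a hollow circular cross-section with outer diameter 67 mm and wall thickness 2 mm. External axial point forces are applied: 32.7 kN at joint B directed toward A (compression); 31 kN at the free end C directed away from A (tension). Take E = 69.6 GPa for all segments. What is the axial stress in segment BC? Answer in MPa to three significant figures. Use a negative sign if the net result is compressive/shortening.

Internal axial forces (sectioning from the free end, tension +): N_BC = 31 kN, N_AB = -1.7 kN.
A_BC = 408.4 mm².
σ_BC = N_BC/A_BC = 31000/408.4 = 75.9 MPa.

75.9 MPa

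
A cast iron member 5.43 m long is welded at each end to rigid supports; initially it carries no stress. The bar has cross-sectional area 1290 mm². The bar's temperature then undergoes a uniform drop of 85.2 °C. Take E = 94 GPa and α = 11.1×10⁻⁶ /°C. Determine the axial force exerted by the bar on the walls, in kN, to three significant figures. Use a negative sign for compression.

Free thermal expansion αLΔT = 11.1e-6 · 5430 · -85.2 = -5.135 mm.
The walls impose strain ε = −(-5.135)/5430 = 9.4572e-04; σ = Eε = 94000 · 9.4572e-04 = 88.9 MPa.
Wall reaction R = σ·A = 88.9·1290 = 114700 N = 114.7 kN.

115 kN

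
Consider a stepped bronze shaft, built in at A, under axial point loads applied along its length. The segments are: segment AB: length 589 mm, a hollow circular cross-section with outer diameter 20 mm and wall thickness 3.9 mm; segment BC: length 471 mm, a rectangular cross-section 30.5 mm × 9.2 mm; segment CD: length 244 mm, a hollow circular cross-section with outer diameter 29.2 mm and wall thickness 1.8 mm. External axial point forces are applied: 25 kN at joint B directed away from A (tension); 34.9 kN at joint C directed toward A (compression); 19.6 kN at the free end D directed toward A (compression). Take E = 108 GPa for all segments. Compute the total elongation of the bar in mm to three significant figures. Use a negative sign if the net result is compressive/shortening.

-1.95 mm

Internal axial forces (sectioning from the free end, tension +): N_CD = -19.6 kN, N_BC = -54.5 kN, N_AB = -29.5 kN.
A_AB = 197.3 mm².
A_BC = 280.6 mm².
A_CD = 154.9 mm².
δ_AB = -29500·589/(197.3·108000) = -0.8156 mm
δ_BC = -54500·471/(280.6·108000) = -0.847 mm
δ_CD = -19600·244/(154.9·108000) = -0.2858 mm
δ = Σδ_i = -1.948 mm.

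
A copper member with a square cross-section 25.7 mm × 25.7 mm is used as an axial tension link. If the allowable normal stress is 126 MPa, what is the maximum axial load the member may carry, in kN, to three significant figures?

83.2 kN

A = 660.5 mm².
P_max = σ_allow · A = 126 · 660.5 = 83220 N = 83.22 kN.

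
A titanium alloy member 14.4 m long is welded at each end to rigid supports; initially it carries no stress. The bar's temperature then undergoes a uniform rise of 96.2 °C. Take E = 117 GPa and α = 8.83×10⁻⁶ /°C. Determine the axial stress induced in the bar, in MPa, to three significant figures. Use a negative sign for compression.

Free thermal expansion αLΔT = 8.83e-6 · 14400 · 96.2 = 12.23 mm.
The walls impose strain ε = −(12.23)/14400 = -8.4945e-04; σ = Eε = 117000 · -8.4945e-04 = -99.39 MPa.

-99.4 MPa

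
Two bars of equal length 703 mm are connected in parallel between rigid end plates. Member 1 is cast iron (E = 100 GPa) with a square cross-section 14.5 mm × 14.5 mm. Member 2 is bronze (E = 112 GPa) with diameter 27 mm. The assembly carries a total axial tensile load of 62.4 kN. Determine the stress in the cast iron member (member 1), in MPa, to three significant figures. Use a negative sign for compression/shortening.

73.3 MPa

A_1 = 210.2 mm².
A_2 = 572.6 mm².
Equal strain + equilibrium ⇒ each member carries load in proportion to AE: A₁E₁ = 21020000 N, A₂E₂ = 64130000 N, ΣAE = 85150000 N.
σ₁ = P·E₁/ΣAE = 62400·100000/85150000 = 73.28 MPa.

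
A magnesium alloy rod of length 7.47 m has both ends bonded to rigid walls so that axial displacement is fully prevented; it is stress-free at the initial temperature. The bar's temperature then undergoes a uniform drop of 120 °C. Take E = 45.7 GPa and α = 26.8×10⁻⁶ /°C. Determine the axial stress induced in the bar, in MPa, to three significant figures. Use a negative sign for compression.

147 MPa

Free thermal expansion αLΔT = 26.8e-6 · 7470 · -120 = -24.02 mm.
The walls impose strain ε = −(-24.02)/7470 = 3.2160e-03; σ = Eε = 45700 · 3.2160e-03 = 147 MPa.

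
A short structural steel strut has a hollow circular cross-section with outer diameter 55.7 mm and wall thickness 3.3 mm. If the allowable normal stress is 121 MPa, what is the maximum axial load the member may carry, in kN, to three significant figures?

A = 543.2 mm².
P_max = σ_allow · A = 121 · 543.2 = 65730 N = 65.73 kN.

65.7 kN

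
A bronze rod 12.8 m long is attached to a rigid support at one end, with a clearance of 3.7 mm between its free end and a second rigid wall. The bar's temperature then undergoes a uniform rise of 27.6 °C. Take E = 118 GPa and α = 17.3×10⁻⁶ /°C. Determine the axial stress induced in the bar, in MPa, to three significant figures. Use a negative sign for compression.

-22.2 MPa

Free thermal expansion αLΔT = 17.3e-6 · 12800 · 27.6 = 6.112 mm.
The walls engage after the gap closes; constrained expansion = 6.112 − 3.7 = 2.412 mm.
The walls impose strain ε = −(2.412)/12800 = -1.8842e-04; σ = Eε = 118000 · -1.8842e-04 = -22.23 MPa.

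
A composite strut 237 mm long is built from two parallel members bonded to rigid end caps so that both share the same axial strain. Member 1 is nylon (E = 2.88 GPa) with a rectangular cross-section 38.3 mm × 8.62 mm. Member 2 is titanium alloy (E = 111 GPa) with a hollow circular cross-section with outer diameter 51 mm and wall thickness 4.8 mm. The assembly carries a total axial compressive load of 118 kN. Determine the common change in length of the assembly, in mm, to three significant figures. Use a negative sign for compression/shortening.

-0.357 mm

A_1 = 330.1 mm².
A_2 = 696.7 mm².
Equal strain + equilibrium ⇒ each member carries load in proportion to AE: A₁E₁ = 950800 N, A₂E₂ = 77330000 N, ΣAE = 78280000 N.
δ = PL/ΣAE = -118000·237/78280000 = -0.3572 mm.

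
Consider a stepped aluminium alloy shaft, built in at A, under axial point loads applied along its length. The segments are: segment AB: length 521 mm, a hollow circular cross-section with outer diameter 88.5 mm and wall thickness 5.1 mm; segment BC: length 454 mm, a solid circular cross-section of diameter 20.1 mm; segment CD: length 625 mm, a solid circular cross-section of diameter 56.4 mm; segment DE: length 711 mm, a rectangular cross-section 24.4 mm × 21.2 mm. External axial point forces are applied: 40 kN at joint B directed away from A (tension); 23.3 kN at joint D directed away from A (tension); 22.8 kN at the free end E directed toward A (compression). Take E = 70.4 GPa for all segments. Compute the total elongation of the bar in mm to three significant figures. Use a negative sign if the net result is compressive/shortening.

-0.209 mm

Internal axial forces (sectioning from the free end, tension +): N_DE = -22.8 kN, N_CD = 0.5 kN, N_BC = 0.5 kN, N_AB = 40.5 kN.
A_AB = 1336 mm².
A_BC = 317.3 mm².
A_CD = 2498 mm².
A_DE = 517.3 mm².
δ_AB = 40500·521/(1336·70400) = 0.2243 mm
δ_BC = 500·454/(317.3·70400) = 0.01016 mm
δ_CD = 500·625/(2498·70400) = 0.001777 mm
δ_DE = -22800·711/(517.3·70400) = -0.4451 mm
δ = Σδ_i = -0.2089 mm.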